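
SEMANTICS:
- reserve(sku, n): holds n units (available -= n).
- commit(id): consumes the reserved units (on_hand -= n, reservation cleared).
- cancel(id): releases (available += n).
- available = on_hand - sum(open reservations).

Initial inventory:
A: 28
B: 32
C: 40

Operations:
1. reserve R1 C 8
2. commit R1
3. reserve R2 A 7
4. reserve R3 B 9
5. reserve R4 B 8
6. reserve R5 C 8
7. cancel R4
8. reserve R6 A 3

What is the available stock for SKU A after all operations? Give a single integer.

Step 1: reserve R1 C 8 -> on_hand[A=28 B=32 C=40] avail[A=28 B=32 C=32] open={R1}
Step 2: commit R1 -> on_hand[A=28 B=32 C=32] avail[A=28 B=32 C=32] open={}
Step 3: reserve R2 A 7 -> on_hand[A=28 B=32 C=32] avail[A=21 B=32 C=32] open={R2}
Step 4: reserve R3 B 9 -> on_hand[A=28 B=32 C=32] avail[A=21 B=23 C=32] open={R2,R3}
Step 5: reserve R4 B 8 -> on_hand[A=28 B=32 C=32] avail[A=21 B=15 C=32] open={R2,R3,R4}
Step 6: reserve R5 C 8 -> on_hand[A=28 B=32 C=32] avail[A=21 B=15 C=24] open={R2,R3,R4,R5}
Step 7: cancel R4 -> on_hand[A=28 B=32 C=32] avail[A=21 B=23 C=24] open={R2,R3,R5}
Step 8: reserve R6 A 3 -> on_hand[A=28 B=32 C=32] avail[A=18 B=23 C=24] open={R2,R3,R5,R6}
Final available[A] = 18

Answer: 18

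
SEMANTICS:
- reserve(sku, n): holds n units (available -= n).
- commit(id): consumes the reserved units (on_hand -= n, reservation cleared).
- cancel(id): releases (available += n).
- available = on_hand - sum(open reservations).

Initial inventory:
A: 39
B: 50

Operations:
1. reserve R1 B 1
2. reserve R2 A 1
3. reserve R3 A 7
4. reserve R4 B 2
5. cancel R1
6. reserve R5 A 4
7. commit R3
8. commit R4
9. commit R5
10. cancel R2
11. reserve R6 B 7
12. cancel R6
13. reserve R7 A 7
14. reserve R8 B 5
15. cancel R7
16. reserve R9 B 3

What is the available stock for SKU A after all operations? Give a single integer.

Step 1: reserve R1 B 1 -> on_hand[A=39 B=50] avail[A=39 B=49] open={R1}
Step 2: reserve R2 A 1 -> on_hand[A=39 B=50] avail[A=38 B=49] open={R1,R2}
Step 3: reserve R3 A 7 -> on_hand[A=39 B=50] avail[A=31 B=49] open={R1,R2,R3}
Step 4: reserve R4 B 2 -> on_hand[A=39 B=50] avail[A=31 B=47] open={R1,R2,R3,R4}
Step 5: cancel R1 -> on_hand[A=39 B=50] avail[A=31 B=48] open={R2,R3,R4}
Step 6: reserve R5 A 4 -> on_hand[A=39 B=50] avail[A=27 B=48] open={R2,R3,R4,R5}
Step 7: commit R3 -> on_hand[A=32 B=50] avail[A=27 B=48] open={R2,R4,R5}
Step 8: commit R4 -> on_hand[A=32 B=48] avail[A=27 B=48] open={R2,R5}
Step 9: commit R5 -> on_hand[A=28 B=48] avail[A=27 B=48] open={R2}
Step 10: cancel R2 -> on_hand[A=28 B=48] avail[A=28 B=48] open={}
Step 11: reserve R6 B 7 -> on_hand[A=28 B=48] avail[A=28 B=41] open={R6}
Step 12: cancel R6 -> on_hand[A=28 B=48] avail[A=28 B=48] open={}
Step 13: reserve R7 A 7 -> on_hand[A=28 B=48] avail[A=21 B=48] open={R7}
Step 14: reserve R8 B 5 -> on_hand[A=28 B=48] avail[A=21 B=43] open={R7,R8}
Step 15: cancel R7 -> on_hand[A=28 B=48] avail[A=28 B=43] open={R8}
Step 16: reserve R9 B 3 -> on_hand[A=28 B=48] avail[A=28 B=40] open={R8,R9}
Final available[A] = 28

Answer: 28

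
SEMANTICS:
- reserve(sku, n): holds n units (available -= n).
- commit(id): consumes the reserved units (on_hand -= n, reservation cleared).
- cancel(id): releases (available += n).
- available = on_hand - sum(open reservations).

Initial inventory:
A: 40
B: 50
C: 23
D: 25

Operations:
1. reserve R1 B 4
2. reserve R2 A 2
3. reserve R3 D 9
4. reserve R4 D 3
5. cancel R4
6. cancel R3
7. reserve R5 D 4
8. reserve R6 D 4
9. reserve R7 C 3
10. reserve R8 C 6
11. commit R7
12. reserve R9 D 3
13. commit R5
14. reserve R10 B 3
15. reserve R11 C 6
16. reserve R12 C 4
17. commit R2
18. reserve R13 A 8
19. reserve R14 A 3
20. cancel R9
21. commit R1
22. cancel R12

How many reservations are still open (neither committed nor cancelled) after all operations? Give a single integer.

Answer: 6

Derivation:
Step 1: reserve R1 B 4 -> on_hand[A=40 B=50 C=23 D=25] avail[A=40 B=46 C=23 D=25] open={R1}
Step 2: reserve R2 A 2 -> on_hand[A=40 B=50 C=23 D=25] avail[A=38 B=46 C=23 D=25] open={R1,R2}
Step 3: reserve R3 D 9 -> on_hand[A=40 B=50 C=23 D=25] avail[A=38 B=46 C=23 D=16] open={R1,R2,R3}
Step 4: reserve R4 D 3 -> on_hand[A=40 B=50 C=23 D=25] avail[A=38 B=46 C=23 D=13] open={R1,R2,R3,R4}
Step 5: cancel R4 -> on_hand[A=40 B=50 C=23 D=25] avail[A=38 B=46 C=23 D=16] open={R1,R2,R3}
Step 6: cancel R3 -> on_hand[A=40 B=50 C=23 D=25] avail[A=38 B=46 C=23 D=25] open={R1,R2}
Step 7: reserve R5 D 4 -> on_hand[A=40 B=50 C=23 D=25] avail[A=38 B=46 C=23 D=21] open={R1,R2,R5}
Step 8: reserve R6 D 4 -> on_hand[A=40 B=50 C=23 D=25] avail[A=38 B=46 C=23 D=17] open={R1,R2,R5,R6}
Step 9: reserve R7 C 3 -> on_hand[A=40 B=50 C=23 D=25] avail[A=38 B=46 C=20 D=17] open={R1,R2,R5,R6,R7}
Step 10: reserve R8 C 6 -> on_hand[A=40 B=50 C=23 D=25] avail[A=38 B=46 C=14 D=17] open={R1,R2,R5,R6,R7,R8}
Step 11: commit R7 -> on_hand[A=40 B=50 C=20 D=25] avail[A=38 B=46 C=14 D=17] open={R1,R2,R5,R6,R8}
Step 12: reserve R9 D 3 -> on_hand[A=40 B=50 C=20 D=25] avail[A=38 B=46 C=14 D=14] open={R1,R2,R5,R6,R8,R9}
Step 13: commit R5 -> on_hand[A=40 B=50 C=20 D=21] avail[A=38 B=46 C=14 D=14] open={R1,R2,R6,R8,R9}
Step 14: reserve R10 B 3 -> on_hand[A=40 B=50 C=20 D=21] avail[A=38 B=43 C=14 D=14] open={R1,R10,R2,R6,R8,R9}
Step 15: reserve R11 C 6 -> on_hand[A=40 B=50 C=20 D=21] avail[A=38 B=43 C=8 D=14] open={R1,R10,R11,R2,R6,R8,R9}
Step 16: reserve R12 C 4 -> on_hand[A=40 B=50 C=20 D=21] avail[A=38 B=43 C=4 D=14] open={R1,R10,R11,R12,R2,R6,R8,R9}
Step 17: commit R2 -> on_hand[A=38 B=50 C=20 D=21] avail[A=38 B=43 C=4 D=14] open={R1,R10,R11,R12,R6,R8,R9}
Step 18: reserve R13 A 8 -> on_hand[A=38 B=50 C=20 D=21] avail[A=30 B=43 C=4 D=14] open={R1,R10,R11,R12,R13,R6,R8,R9}
Step 19: reserve R14 A 3 -> on_hand[A=38 B=50 C=20 D=21] avail[A=27 B=43 C=4 D=14] open={R1,R10,R11,R12,R13,R14,R6,R8,R9}
Step 20: cancel R9 -> on_hand[A=38 B=50 C=20 D=21] avail[A=27 B=43 C=4 D=17] open={R1,R10,R11,R12,R13,R14,R6,R8}
Step 21: commit R1 -> on_hand[A=38 B=46 C=20 D=21] avail[A=27 B=43 C=4 D=17] open={R10,R11,R12,R13,R14,R6,R8}
Step 22: cancel R12 -> on_hand[A=38 B=46 C=20 D=21] avail[A=27 B=43 C=8 D=17] open={R10,R11,R13,R14,R6,R8}
Open reservations: ['R10', 'R11', 'R13', 'R14', 'R6', 'R8'] -> 6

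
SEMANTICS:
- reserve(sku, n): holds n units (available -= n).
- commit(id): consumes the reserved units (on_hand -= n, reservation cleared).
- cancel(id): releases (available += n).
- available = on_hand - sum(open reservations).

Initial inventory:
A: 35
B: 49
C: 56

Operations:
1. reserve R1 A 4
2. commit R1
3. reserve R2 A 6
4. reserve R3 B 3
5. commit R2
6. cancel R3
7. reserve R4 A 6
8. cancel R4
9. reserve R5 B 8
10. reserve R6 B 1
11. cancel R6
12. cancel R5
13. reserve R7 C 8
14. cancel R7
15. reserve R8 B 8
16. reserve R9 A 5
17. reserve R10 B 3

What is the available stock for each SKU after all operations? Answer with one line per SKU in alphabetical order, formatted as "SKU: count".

Answer: A: 20
B: 38
C: 56

Derivation:
Step 1: reserve R1 A 4 -> on_hand[A=35 B=49 C=56] avail[A=31 B=49 C=56] open={R1}
Step 2: commit R1 -> on_hand[A=31 B=49 C=56] avail[A=31 B=49 C=56] open={}
Step 3: reserve R2 A 6 -> on_hand[A=31 B=49 C=56] avail[A=25 B=49 C=56] open={R2}
Step 4: reserve R3 B 3 -> on_hand[A=31 B=49 C=56] avail[A=25 B=46 C=56] open={R2,R3}
Step 5: commit R2 -> on_hand[A=25 B=49 C=56] avail[A=25 B=46 C=56] open={R3}
Step 6: cancel R3 -> on_hand[A=25 B=49 C=56] avail[A=25 B=49 C=56] open={}
Step 7: reserve R4 A 6 -> on_hand[A=25 B=49 C=56] avail[A=19 B=49 C=56] open={R4}
Step 8: cancel R4 -> on_hand[A=25 B=49 C=56] avail[A=25 B=49 C=56] open={}
Step 9: reserve R5 B 8 -> on_hand[A=25 B=49 C=56] avail[A=25 B=41 C=56] open={R5}
Step 10: reserve R6 B 1 -> on_hand[A=25 B=49 C=56] avail[A=25 B=40 C=56] open={R5,R6}
Step 11: cancel R6 -> on_hand[A=25 B=49 C=56] avail[A=25 B=41 C=56] open={R5}
Step 12: cancel R5 -> on_hand[A=25 B=49 C=56] avail[A=25 B=49 C=56] open={}
Step 13: reserve R7 C 8 -> on_hand[A=25 B=49 C=56] avail[A=25 B=49 C=48] open={R7}
Step 14: cancel R7 -> on_hand[A=25 B=49 C=56] avail[A=25 B=49 C=56] open={}
Step 15: reserve R8 B 8 -> on_hand[A=25 B=49 C=56] avail[A=25 B=41 C=56] open={R8}
Step 16: reserve R9 A 5 -> on_hand[A=25 B=49 C=56] avail[A=20 B=41 C=56] open={R8,R9}
Step 17: reserve R10 B 3 -> on_hand[A=25 B=49 C=56] avail[A=20 B=38 C=56] open={R10,R8,R9}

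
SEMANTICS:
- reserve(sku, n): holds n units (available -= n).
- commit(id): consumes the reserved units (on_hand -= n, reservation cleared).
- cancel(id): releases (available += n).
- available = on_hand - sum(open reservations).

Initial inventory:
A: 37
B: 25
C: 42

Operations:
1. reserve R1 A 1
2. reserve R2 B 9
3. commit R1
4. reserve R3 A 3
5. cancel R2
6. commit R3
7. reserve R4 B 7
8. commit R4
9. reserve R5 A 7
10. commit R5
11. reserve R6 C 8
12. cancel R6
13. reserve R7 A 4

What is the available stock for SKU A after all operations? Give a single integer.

Step 1: reserve R1 A 1 -> on_hand[A=37 B=25 C=42] avail[A=36 B=25 C=42] open={R1}
Step 2: reserve R2 B 9 -> on_hand[A=37 B=25 C=42] avail[A=36 B=16 C=42] open={R1,R2}
Step 3: commit R1 -> on_hand[A=36 B=25 C=42] avail[A=36 B=16 C=42] open={R2}
Step 4: reserve R3 A 3 -> on_hand[A=36 B=25 C=42] avail[A=33 B=16 C=42] open={R2,R3}
Step 5: cancel R2 -> on_hand[A=36 B=25 C=42] avail[A=33 B=25 C=42] open={R3}
Step 6: commit R3 -> on_hand[A=33 B=25 C=42] avail[A=33 B=25 C=42] open={}
Step 7: reserve R4 B 7 -> on_hand[A=33 B=25 C=42] avail[A=33 B=18 C=42] open={R4}
Step 8: commit R4 -> on_hand[A=33 B=18 C=42] avail[A=33 B=18 C=42] open={}
Step 9: reserve R5 A 7 -> on_hand[A=33 B=18 C=42] avail[A=26 B=18 C=42] open={R5}
Step 10: commit R5 -> on_hand[A=26 B=18 C=42] avail[A=26 B=18 C=42] open={}
Step 11: reserve R6 C 8 -> on_hand[A=26 B=18 C=42] avail[A=26 B=18 C=34] open={R6}
Step 12: cancel R6 -> on_hand[A=26 B=18 C=42] avail[A=26 B=18 C=42] open={}
Step 13: reserve R7 A 4 -> on_hand[A=26 B=18 C=42] avail[A=22 B=18 C=42] open={R7}
Final available[A] = 22

Answer: 22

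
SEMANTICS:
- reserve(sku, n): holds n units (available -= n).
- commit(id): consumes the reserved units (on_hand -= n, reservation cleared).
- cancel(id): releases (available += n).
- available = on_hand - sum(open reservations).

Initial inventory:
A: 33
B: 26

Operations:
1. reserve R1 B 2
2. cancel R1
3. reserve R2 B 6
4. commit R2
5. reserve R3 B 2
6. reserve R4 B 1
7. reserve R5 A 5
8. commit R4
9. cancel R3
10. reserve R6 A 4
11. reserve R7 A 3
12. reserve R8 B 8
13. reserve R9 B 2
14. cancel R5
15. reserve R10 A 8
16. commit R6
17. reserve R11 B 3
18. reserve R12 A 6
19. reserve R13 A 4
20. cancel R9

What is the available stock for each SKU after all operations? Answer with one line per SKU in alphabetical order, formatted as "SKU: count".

Answer: A: 8
B: 8

Derivation:
Step 1: reserve R1 B 2 -> on_hand[A=33 B=26] avail[A=33 B=24] open={R1}
Step 2: cancel R1 -> on_hand[A=33 B=26] avail[A=33 B=26] open={}
Step 3: reserve R2 B 6 -> on_hand[A=33 B=26] avail[A=33 B=20] open={R2}
Step 4: commit R2 -> on_hand[A=33 B=20] avail[A=33 B=20] open={}
Step 5: reserve R3 B 2 -> on_hand[A=33 B=20] avail[A=33 B=18] open={R3}
Step 6: reserve R4 B 1 -> on_hand[A=33 B=20] avail[A=33 B=17] open={R3,R4}
Step 7: reserve R5 A 5 -> on_hand[A=33 B=20] avail[A=28 B=17] open={R3,R4,R5}
Step 8: commit R4 -> on_hand[A=33 B=19] avail[A=28 B=17] open={R3,R5}
Step 9: cancel R3 -> on_hand[A=33 B=19] avail[A=28 B=19] open={R5}
Step 10: reserve R6 A 4 -> on_hand[A=33 B=19] avail[A=24 B=19] open={R5,R6}
Step 11: reserve R7 A 3 -> on_hand[A=33 B=19] avail[A=21 B=19] open={R5,R6,R7}
Step 12: reserve R8 B 8 -> on_hand[A=33 B=19] avail[A=21 B=11] open={R5,R6,R7,R8}
Step 13: reserve R9 B 2 -> on_hand[A=33 B=19] avail[A=21 B=9] open={R5,R6,R7,R8,R9}
Step 14: cancel R5 -> on_hand[A=33 B=19] avail[A=26 B=9] open={R6,R7,R8,R9}
Step 15: reserve R10 A 8 -> on_hand[A=33 B=19] avail[A=18 B=9] open={R10,R6,R7,R8,R9}
Step 16: commit R6 -> on_hand[A=29 B=19] avail[A=18 B=9] open={R10,R7,R8,R9}
Step 17: reserve R11 B 3 -> on_hand[A=29 B=19] avail[A=18 B=6] open={R10,R11,R7,R8,R9}
Step 18: reserve R12 A 6 -> on_hand[A=29 B=19] avail[A=12 B=6] open={R10,R11,R12,R7,R8,R9}
Step 19: reserve R13 A 4 -> on_hand[A=29 B=19] avail[A=8 B=6] open={R10,R11,R12,R13,R7,R8,R9}
Step 20: cancel R9 -> on_hand[A=29 B=19] avail[A=8 B=8] open={R10,R11,R12,R13,R7,R8}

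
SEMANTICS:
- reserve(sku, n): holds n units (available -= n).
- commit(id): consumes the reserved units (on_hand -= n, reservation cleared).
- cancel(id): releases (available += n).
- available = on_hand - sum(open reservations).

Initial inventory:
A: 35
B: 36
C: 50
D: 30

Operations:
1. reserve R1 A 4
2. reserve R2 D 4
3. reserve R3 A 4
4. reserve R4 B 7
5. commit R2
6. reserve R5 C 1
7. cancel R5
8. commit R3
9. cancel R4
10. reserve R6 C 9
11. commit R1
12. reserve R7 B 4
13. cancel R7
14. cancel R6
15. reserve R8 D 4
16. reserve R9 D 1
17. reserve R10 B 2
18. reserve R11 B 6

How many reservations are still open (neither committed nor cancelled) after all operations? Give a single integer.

Step 1: reserve R1 A 4 -> on_hand[A=35 B=36 C=50 D=30] avail[A=31 B=36 C=50 D=30] open={R1}
Step 2: reserve R2 D 4 -> on_hand[A=35 B=36 C=50 D=30] avail[A=31 B=36 C=50 D=26] open={R1,R2}
Step 3: reserve R3 A 4 -> on_hand[A=35 B=36 C=50 D=30] avail[A=27 B=36 C=50 D=26] open={R1,R2,R3}
Step 4: reserve R4 B 7 -> on_hand[A=35 B=36 C=50 D=30] avail[A=27 B=29 C=50 D=26] open={R1,R2,R3,R4}
Step 5: commit R2 -> on_hand[A=35 B=36 C=50 D=26] avail[A=27 B=29 C=50 D=26] open={R1,R3,R4}
Step 6: reserve R5 C 1 -> on_hand[A=35 B=36 C=50 D=26] avail[A=27 B=29 C=49 D=26] open={R1,R3,R4,R5}
Step 7: cancel R5 -> on_hand[A=35 B=36 C=50 D=26] avail[A=27 B=29 C=50 D=26] open={R1,R3,R4}
Step 8: commit R3 -> on_hand[A=31 B=36 C=50 D=26] avail[A=27 B=29 C=50 D=26] open={R1,R4}
Step 9: cancel R4 -> on_hand[A=31 B=36 C=50 D=26] avail[A=27 B=36 C=50 D=26] open={R1}
Step 10: reserve R6 C 9 -> on_hand[A=31 B=36 C=50 D=26] avail[A=27 B=36 C=41 D=26] open={R1,R6}
Step 11: commit R1 -> on_hand[A=27 B=36 C=50 D=26] avail[A=27 B=36 C=41 D=26] open={R6}
Step 12: reserve R7 B 4 -> on_hand[A=27 B=36 C=50 D=26] avail[A=27 B=32 C=41 D=26] open={R6,R7}
Step 13: cancel R7 -> on_hand[A=27 B=36 C=50 D=26] avail[A=27 B=36 C=41 D=26] open={R6}
Step 14: cancel R6 -> on_hand[A=27 B=36 C=50 D=26] avail[A=27 B=36 C=50 D=26] open={}
Step 15: reserve R8 D 4 -> on_hand[A=27 B=36 C=50 D=26] avail[A=27 B=36 C=50 D=22] open={R8}
Step 16: reserve R9 D 1 -> on_hand[A=27 B=36 C=50 D=26] avail[A=27 B=36 C=50 D=21] open={R8,R9}
Step 17: reserve R10 B 2 -> on_hand[A=27 B=36 C=50 D=26] avail[A=27 B=34 C=50 D=21] open={R10,R8,R9}
Step 18: reserve R11 B 6 -> on_hand[A=27 B=36 C=50 D=26] avail[A=27 B=28 C=50 D=21] open={R10,R11,R8,R9}
Open reservations: ['R10', 'R11', 'R8', 'R9'] -> 4

Answer: 4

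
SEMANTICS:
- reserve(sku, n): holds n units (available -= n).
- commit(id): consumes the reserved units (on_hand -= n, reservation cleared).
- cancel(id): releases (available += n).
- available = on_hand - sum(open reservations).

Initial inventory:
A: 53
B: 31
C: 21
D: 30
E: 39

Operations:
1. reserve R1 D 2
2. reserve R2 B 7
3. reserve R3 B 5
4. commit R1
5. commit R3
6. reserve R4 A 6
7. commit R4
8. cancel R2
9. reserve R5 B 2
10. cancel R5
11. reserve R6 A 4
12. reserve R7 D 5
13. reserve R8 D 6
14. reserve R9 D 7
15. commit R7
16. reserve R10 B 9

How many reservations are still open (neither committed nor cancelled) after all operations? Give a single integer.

Step 1: reserve R1 D 2 -> on_hand[A=53 B=31 C=21 D=30 E=39] avail[A=53 B=31 C=21 D=28 E=39] open={R1}
Step 2: reserve R2 B 7 -> on_hand[A=53 B=31 C=21 D=30 E=39] avail[A=53 B=24 C=21 D=28 E=39] open={R1,R2}
Step 3: reserve R3 B 5 -> on_hand[A=53 B=31 C=21 D=30 E=39] avail[A=53 B=19 C=21 D=28 E=39] open={R1,R2,R3}
Step 4: commit R1 -> on_hand[A=53 B=31 C=21 D=28 E=39] avail[A=53 B=19 C=21 D=28 E=39] open={R2,R3}
Step 5: commit R3 -> on_hand[A=53 B=26 C=21 D=28 E=39] avail[A=53 B=19 C=21 D=28 E=39] open={R2}
Step 6: reserve R4 A 6 -> on_hand[A=53 B=26 C=21 D=28 E=39] avail[A=47 B=19 C=21 D=28 E=39] open={R2,R4}
Step 7: commit R4 -> on_hand[A=47 B=26 C=21 D=28 E=39] avail[A=47 B=19 C=21 D=28 E=39] open={R2}
Step 8: cancel R2 -> on_hand[A=47 B=26 C=21 D=28 E=39] avail[A=47 B=26 C=21 D=28 E=39] open={}
Step 9: reserve R5 B 2 -> on_hand[A=47 B=26 C=21 D=28 E=39] avail[A=47 B=24 C=21 D=28 E=39] open={R5}
Step 10: cancel R5 -> on_hand[A=47 B=26 C=21 D=28 E=39] avail[A=47 B=26 C=21 D=28 E=39] open={}
Step 11: reserve R6 A 4 -> on_hand[A=47 B=26 C=21 D=28 E=39] avail[A=43 B=26 C=21 D=28 E=39] open={R6}
Step 12: reserve R7 D 5 -> on_hand[A=47 B=26 C=21 D=28 E=39] avail[A=43 B=26 C=21 D=23 E=39] open={R6,R7}
Step 13: reserve R8 D 6 -> on_hand[A=47 B=26 C=21 D=28 E=39] avail[A=43 B=26 C=21 D=17 E=39] open={R6,R7,R8}
Step 14: reserve R9 D 7 -> on_hand[A=47 B=26 C=21 D=28 E=39] avail[A=43 B=26 C=21 D=10 E=39] open={R6,R7,R8,R9}
Step 15: commit R7 -> on_hand[A=47 B=26 C=21 D=23 E=39] avail[A=43 B=26 C=21 D=10 E=39] open={R6,R8,R9}
Step 16: reserve R10 B 9 -> on_hand[A=47 B=26 C=21 D=23 E=39] avail[A=43 B=17 C=21 D=10 E=39] open={R10,R6,R8,R9}
Open reservations: ['R10', 'R6', 'R8', 'R9'] -> 4

Answer: 4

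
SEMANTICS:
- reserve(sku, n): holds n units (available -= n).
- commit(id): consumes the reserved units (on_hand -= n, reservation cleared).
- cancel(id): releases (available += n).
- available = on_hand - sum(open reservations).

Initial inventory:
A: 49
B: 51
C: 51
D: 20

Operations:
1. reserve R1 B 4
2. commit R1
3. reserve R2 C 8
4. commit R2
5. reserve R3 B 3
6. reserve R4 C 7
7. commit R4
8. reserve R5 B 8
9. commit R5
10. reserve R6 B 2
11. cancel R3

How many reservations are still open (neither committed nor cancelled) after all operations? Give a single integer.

Answer: 1

Derivation:
Step 1: reserve R1 B 4 -> on_hand[A=49 B=51 C=51 D=20] avail[A=49 B=47 C=51 D=20] open={R1}
Step 2: commit R1 -> on_hand[A=49 B=47 C=51 D=20] avail[A=49 B=47 C=51 D=20] open={}
Step 3: reserve R2 C 8 -> on_hand[A=49 B=47 C=51 D=20] avail[A=49 B=47 C=43 D=20] open={R2}
Step 4: commit R2 -> on_hand[A=49 B=47 C=43 D=20] avail[A=49 B=47 C=43 D=20] open={}
Step 5: reserve R3 B 3 -> on_hand[A=49 B=47 C=43 D=20] avail[A=49 B=44 C=43 D=20] open={R3}
Step 6: reserve R4 C 7 -> on_hand[A=49 B=47 C=43 D=20] avail[A=49 B=44 C=36 D=20] open={R3,R4}
Step 7: commit R4 -> on_hand[A=49 B=47 C=36 D=20] avail[A=49 B=44 C=36 D=20] open={R3}
Step 8: reserve R5 B 8 -> on_hand[A=49 B=47 C=36 D=20] avail[A=49 B=36 C=36 D=20] open={R3,R5}
Step 9: commit R5 -> on_hand[A=49 B=39 C=36 D=20] avail[A=49 B=36 C=36 D=20] open={R3}
Step 10: reserve R6 B 2 -> on_hand[A=49 B=39 C=36 D=20] avail[A=49 B=34 C=36 D=20] open={R3,R6}
Step 11: cancel R3 -> on_hand[A=49 B=39 C=36 D=20] avail[A=49 B=37 C=36 D=20] open={R6}
Open reservations: ['R6'] -> 1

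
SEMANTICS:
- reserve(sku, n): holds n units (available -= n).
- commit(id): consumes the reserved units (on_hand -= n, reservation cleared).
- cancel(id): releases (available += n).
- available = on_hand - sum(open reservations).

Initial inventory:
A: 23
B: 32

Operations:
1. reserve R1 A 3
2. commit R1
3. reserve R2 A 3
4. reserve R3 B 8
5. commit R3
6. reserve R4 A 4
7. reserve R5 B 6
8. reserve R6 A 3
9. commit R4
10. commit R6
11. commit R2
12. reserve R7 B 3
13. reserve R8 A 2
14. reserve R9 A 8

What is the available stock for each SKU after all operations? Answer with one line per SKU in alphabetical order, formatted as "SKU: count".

Step 1: reserve R1 A 3 -> on_hand[A=23 B=32] avail[A=20 B=32] open={R1}
Step 2: commit R1 -> on_hand[A=20 B=32] avail[A=20 B=32] open={}
Step 3: reserve R2 A 3 -> on_hand[A=20 B=32] avail[A=17 B=32] open={R2}
Step 4: reserve R3 B 8 -> on_hand[A=20 B=32] avail[A=17 B=24] open={R2,R3}
Step 5: commit R3 -> on_hand[A=20 B=24] avail[A=17 B=24] open={R2}
Step 6: reserve R4 A 4 -> on_hand[A=20 B=24] avail[A=13 B=24] open={R2,R4}
Step 7: reserve R5 B 6 -> on_hand[A=20 B=24] avail[A=13 B=18] open={R2,R4,R5}
Step 8: reserve R6 A 3 -> on_hand[A=20 B=24] avail[A=10 B=18] open={R2,R4,R5,R6}
Step 9: commit R4 -> on_hand[A=16 B=24] avail[A=10 B=18] open={R2,R5,R6}
Step 10: commit R6 -> on_hand[A=13 B=24] avail[A=10 B=18] open={R2,R5}
Step 11: commit R2 -> on_hand[A=10 B=24] avail[A=10 B=18] open={R5}
Step 12: reserve R7 B 3 -> on_hand[A=10 B=24] avail[A=10 B=15] open={R5,R7}
Step 13: reserve R8 A 2 -> on_hand[A=10 B=24] avail[A=8 B=15] open={R5,R7,R8}
Step 14: reserve R9 A 8 -> on_hand[A=10 B=24] avail[A=0 B=15] open={R5,R7,R8,R9}

Answer: A: 0
B: 15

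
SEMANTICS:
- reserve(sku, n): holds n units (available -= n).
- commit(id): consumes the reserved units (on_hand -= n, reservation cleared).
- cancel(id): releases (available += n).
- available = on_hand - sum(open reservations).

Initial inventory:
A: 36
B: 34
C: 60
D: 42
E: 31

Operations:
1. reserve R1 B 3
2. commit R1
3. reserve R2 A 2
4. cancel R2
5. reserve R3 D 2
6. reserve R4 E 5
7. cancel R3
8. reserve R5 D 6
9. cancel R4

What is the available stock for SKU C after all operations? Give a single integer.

Answer: 60

Derivation:
Step 1: reserve R1 B 3 -> on_hand[A=36 B=34 C=60 D=42 E=31] avail[A=36 B=31 C=60 D=42 E=31] open={R1}
Step 2: commit R1 -> on_hand[A=36 B=31 C=60 D=42 E=31] avail[A=36 B=31 C=60 D=42 E=31] open={}
Step 3: reserve R2 A 2 -> on_hand[A=36 B=31 C=60 D=42 E=31] avail[A=34 B=31 C=60 D=42 E=31] open={R2}
Step 4: cancel R2 -> on_hand[A=36 B=31 C=60 D=42 E=31] avail[A=36 B=31 C=60 D=42 E=31] open={}
Step 5: reserve R3 D 2 -> on_hand[A=36 B=31 C=60 D=42 E=31] avail[A=36 B=31 C=60 D=40 E=31] open={R3}
Step 6: reserve R4 E 5 -> on_hand[A=36 B=31 C=60 D=42 E=31] avail[A=36 B=31 C=60 D=40 E=26] open={R3,R4}
Step 7: cancel R3 -> on_hand[A=36 B=31 C=60 D=42 E=31] avail[A=36 B=31 C=60 D=42 E=26] open={R4}
Step 8: reserve R5 D 6 -> on_hand[A=36 B=31 C=60 D=42 E=31] avail[A=36 B=31 C=60 D=36 E=26] open={R4,R5}
Step 9: cancel R4 -> on_hand[A=36 B=31 C=60 D=42 E=31] avail[A=36 B=31 C=60 D=36 E=31] open={R5}
Final available[C] = 60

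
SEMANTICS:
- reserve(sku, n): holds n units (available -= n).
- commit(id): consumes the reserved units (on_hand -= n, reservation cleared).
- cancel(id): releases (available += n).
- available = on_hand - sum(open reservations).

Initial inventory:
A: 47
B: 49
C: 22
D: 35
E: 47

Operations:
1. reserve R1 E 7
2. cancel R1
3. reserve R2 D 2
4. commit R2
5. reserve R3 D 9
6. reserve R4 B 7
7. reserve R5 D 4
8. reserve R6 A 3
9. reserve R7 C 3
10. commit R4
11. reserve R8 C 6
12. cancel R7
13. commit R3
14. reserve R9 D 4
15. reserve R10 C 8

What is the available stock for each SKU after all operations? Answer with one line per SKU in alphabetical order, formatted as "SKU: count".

Answer: A: 44
B: 42
C: 8
D: 16
E: 47

Derivation:
Step 1: reserve R1 E 7 -> on_hand[A=47 B=49 C=22 D=35 E=47] avail[A=47 B=49 C=22 D=35 E=40] open={R1}
Step 2: cancel R1 -> on_hand[A=47 B=49 C=22 D=35 E=47] avail[A=47 B=49 C=22 D=35 E=47] open={}
Step 3: reserve R2 D 2 -> on_hand[A=47 B=49 C=22 D=35 E=47] avail[A=47 B=49 C=22 D=33 E=47] open={R2}
Step 4: commit R2 -> on_hand[A=47 B=49 C=22 D=33 E=47] avail[A=47 B=49 C=22 D=33 E=47] open={}
Step 5: reserve R3 D 9 -> on_hand[A=47 B=49 C=22 D=33 E=47] avail[A=47 B=49 C=22 D=24 E=47] open={R3}
Step 6: reserve R4 B 7 -> on_hand[A=47 B=49 C=22 D=33 E=47] avail[A=47 B=42 C=22 D=24 E=47] open={R3,R4}
Step 7: reserve R5 D 4 -> on_hand[A=47 B=49 C=22 D=33 E=47] avail[A=47 B=42 C=22 D=20 E=47] open={R3,R4,R5}
Step 8: reserve R6 A 3 -> on_hand[A=47 B=49 C=22 D=33 E=47] avail[A=44 B=42 C=22 D=20 E=47] open={R3,R4,R5,R6}
Step 9: reserve R7 C 3 -> on_hand[A=47 B=49 C=22 D=33 E=47] avail[A=44 B=42 C=19 D=20 E=47] open={R3,R4,R5,R6,R7}
Step 10: commit R4 -> on_hand[A=47 B=42 C=22 D=33 E=47] avail[A=44 B=42 C=19 D=20 E=47] open={R3,R5,R6,R7}
Step 11: reserve R8 C 6 -> on_hand[A=47 B=42 C=22 D=33 E=47] avail[A=44 B=42 C=13 D=20 E=47] open={R3,R5,R6,R7,R8}
Step 12: cancel R7 -> on_hand[A=47 B=42 C=22 D=33 E=47] avail[A=44 B=42 C=16 D=20 E=47] open={R3,R5,R6,R8}
Step 13: commit R3 -> on_hand[A=47 B=42 C=22 D=24 E=47] avail[A=44 B=42 C=16 D=20 E=47] open={R5,R6,R8}
Step 14: reserve R9 D 4 -> on_hand[A=47 B=42 C=22 D=24 E=47] avail[A=44 B=42 C=16 D=16 E=47] open={R5,R6,R8,R9}
Step 15: reserve R10 C 8 -> on_hand[A=47 B=42 C=22 D=24 E=47] avail[A=44 B=42 C=8 D=16 E=47] open={R10,R5,R6,R8,R9}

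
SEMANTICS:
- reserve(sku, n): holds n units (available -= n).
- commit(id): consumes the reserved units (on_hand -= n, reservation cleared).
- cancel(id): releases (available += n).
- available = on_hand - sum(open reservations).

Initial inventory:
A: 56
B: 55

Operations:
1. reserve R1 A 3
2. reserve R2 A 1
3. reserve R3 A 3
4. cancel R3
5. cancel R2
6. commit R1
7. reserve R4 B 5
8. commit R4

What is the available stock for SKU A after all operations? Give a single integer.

Answer: 53

Derivation:
Step 1: reserve R1 A 3 -> on_hand[A=56 B=55] avail[A=53 B=55] open={R1}
Step 2: reserve R2 A 1 -> on_hand[A=56 B=55] avail[A=52 B=55] open={R1,R2}
Step 3: reserve R3 A 3 -> on_hand[A=56 B=55] avail[A=49 B=55] open={R1,R2,R3}
Step 4: cancel R3 -> on_hand[A=56 B=55] avail[A=52 B=55] open={R1,R2}
Step 5: cancel R2 -> on_hand[A=56 B=55] avail[A=53 B=55] open={R1}
Step 6: commit R1 -> on_hand[A=53 B=55] avail[A=53 B=55] open={}
Step 7: reserve R4 B 5 -> on_hand[A=53 B=55] avail[A=53 B=50] open={R4}
Step 8: commit R4 -> on_hand[A=53 B=50] avail[A=53 B=50] open={}
Final available[A] = 53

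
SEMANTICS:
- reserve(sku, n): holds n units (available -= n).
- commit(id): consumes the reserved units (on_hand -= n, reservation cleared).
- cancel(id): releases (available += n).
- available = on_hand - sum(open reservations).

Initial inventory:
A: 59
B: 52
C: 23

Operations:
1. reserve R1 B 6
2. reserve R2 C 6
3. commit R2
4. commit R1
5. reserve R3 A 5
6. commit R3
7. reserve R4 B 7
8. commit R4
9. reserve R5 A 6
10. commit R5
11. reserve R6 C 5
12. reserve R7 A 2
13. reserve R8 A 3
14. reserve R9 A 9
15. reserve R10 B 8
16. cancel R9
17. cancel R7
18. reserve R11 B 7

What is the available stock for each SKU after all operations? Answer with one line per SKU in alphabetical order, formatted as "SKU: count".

Answer: A: 45
B: 24
C: 12

Derivation:
Step 1: reserve R1 B 6 -> on_hand[A=59 B=52 C=23] avail[A=59 B=46 C=23] open={R1}
Step 2: reserve R2 C 6 -> on_hand[A=59 B=52 C=23] avail[A=59 B=46 C=17] open={R1,R2}
Step 3: commit R2 -> on_hand[A=59 B=52 C=17] avail[A=59 B=46 C=17] open={R1}
Step 4: commit R1 -> on_hand[A=59 B=46 C=17] avail[A=59 B=46 C=17] open={}
Step 5: reserve R3 A 5 -> on_hand[A=59 B=46 C=17] avail[A=54 B=46 C=17] open={R3}
Step 6: commit R3 -> on_hand[A=54 B=46 C=17] avail[A=54 B=46 C=17] open={}
Step 7: reserve R4 B 7 -> on_hand[A=54 B=46 C=17] avail[A=54 B=39 C=17] open={R4}
Step 8: commit R4 -> on_hand[A=54 B=39 C=17] avail[A=54 B=39 C=17] open={}
Step 9: reserve R5 A 6 -> on_hand[A=54 B=39 C=17] avail[A=48 B=39 C=17] open={R5}
Step 10: commit R5 -> on_hand[A=48 B=39 C=17] avail[A=48 B=39 C=17] open={}
Step 11: reserve R6 C 5 -> on_hand[A=48 B=39 C=17] avail[A=48 B=39 C=12] open={R6}
Step 12: reserve R7 A 2 -> on_hand[A=48 B=39 C=17] avail[A=46 B=39 C=12] open={R6,R7}
Step 13: reserve R8 A 3 -> on_hand[A=48 B=39 C=17] avail[A=43 B=39 C=12] open={R6,R7,R8}
Step 14: reserve R9 A 9 -> on_hand[A=48 B=39 C=17] avail[A=34 B=39 C=12] open={R6,R7,R8,R9}
Step 15: reserve R10 B 8 -> on_hand[A=48 B=39 C=17] avail[A=34 B=31 C=12] open={R10,R6,R7,R8,R9}
Step 16: cancel R9 -> on_hand[A=48 B=39 C=17] avail[A=43 B=31 C=12] open={R10,R6,R7,R8}
Step 17: cancel R7 -> on_hand[A=48 B=39 C=17] avail[A=45 B=31 C=12] open={R10,R6,R8}
Step 18: reserve R11 B 7 -> on_hand[A=48 B=39 C=17] avail[A=45 B=24 C=12] open={R10,R11,R6,R8}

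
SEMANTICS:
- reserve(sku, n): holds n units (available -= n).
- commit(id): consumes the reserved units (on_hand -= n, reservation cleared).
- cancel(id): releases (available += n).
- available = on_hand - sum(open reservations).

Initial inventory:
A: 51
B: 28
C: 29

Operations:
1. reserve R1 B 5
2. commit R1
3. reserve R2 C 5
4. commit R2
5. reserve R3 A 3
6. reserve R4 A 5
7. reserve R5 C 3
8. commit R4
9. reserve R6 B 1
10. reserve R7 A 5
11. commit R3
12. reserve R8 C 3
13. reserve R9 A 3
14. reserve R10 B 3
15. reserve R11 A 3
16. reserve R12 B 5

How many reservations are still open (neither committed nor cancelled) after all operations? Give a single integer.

Answer: 8

Derivation:
Step 1: reserve R1 B 5 -> on_hand[A=51 B=28 C=29] avail[A=51 B=23 C=29] open={R1}
Step 2: commit R1 -> on_hand[A=51 B=23 C=29] avail[A=51 B=23 C=29] open={}
Step 3: reserve R2 C 5 -> on_hand[A=51 B=23 C=29] avail[A=51 B=23 C=24] open={R2}
Step 4: commit R2 -> on_hand[A=51 B=23 C=24] avail[A=51 B=23 C=24] open={}
Step 5: reserve R3 A 3 -> on_hand[A=51 B=23 C=24] avail[A=48 B=23 C=24] open={R3}
Step 6: reserve R4 A 5 -> on_hand[A=51 B=23 C=24] avail[A=43 B=23 C=24] open={R3,R4}
Step 7: reserve R5 C 3 -> on_hand[A=51 B=23 C=24] avail[A=43 B=23 C=21] open={R3,R4,R5}
Step 8: commit R4 -> on_hand[A=46 B=23 C=24] avail[A=43 B=23 C=21] open={R3,R5}
Step 9: reserve R6 B 1 -> on_hand[A=46 B=23 C=24] avail[A=43 B=22 C=21] open={R3,R5,R6}
Step 10: reserve R7 A 5 -> on_hand[A=46 B=23 C=24] avail[A=38 B=22 C=21] open={R3,R5,R6,R7}
Step 11: commit R3 -> on_hand[A=43 B=23 C=24] avail[A=38 B=22 C=21] open={R5,R6,R7}
Step 12: reserve R8 C 3 -> on_hand[A=43 B=23 C=24] avail[A=38 B=22 C=18] open={R5,R6,R7,R8}
Step 13: reserve R9 A 3 -> on_hand[A=43 B=23 C=24] avail[A=35 B=22 C=18] open={R5,R6,R7,R8,R9}
Step 14: reserve R10 B 3 -> on_hand[A=43 B=23 C=24] avail[A=35 B=19 C=18] open={R10,R5,R6,R7,R8,R9}
Step 15: reserve R11 A 3 -> on_hand[A=43 B=23 C=24] avail[A=32 B=19 C=18] open={R10,R11,R5,R6,R7,R8,R9}
Step 16: reserve R12 B 5 -> on_hand[A=43 B=23 C=24] avail[A=32 B=14 C=18] open={R10,R11,R12,R5,R6,R7,R8,R9}
Open reservations: ['R10', 'R11', 'R12', 'R5', 'R6', 'R7', 'R8', 'R9'] -> 8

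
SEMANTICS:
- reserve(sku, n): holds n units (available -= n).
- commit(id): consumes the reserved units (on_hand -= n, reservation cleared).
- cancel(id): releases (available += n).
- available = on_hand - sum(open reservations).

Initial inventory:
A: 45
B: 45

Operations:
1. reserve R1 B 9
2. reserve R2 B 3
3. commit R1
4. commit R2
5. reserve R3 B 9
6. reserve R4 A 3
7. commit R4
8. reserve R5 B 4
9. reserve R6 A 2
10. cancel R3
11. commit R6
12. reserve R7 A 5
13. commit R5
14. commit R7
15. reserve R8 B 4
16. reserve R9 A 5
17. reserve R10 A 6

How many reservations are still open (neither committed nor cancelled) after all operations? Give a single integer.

Step 1: reserve R1 B 9 -> on_hand[A=45 B=45] avail[A=45 B=36] open={R1}
Step 2: reserve R2 B 3 -> on_hand[A=45 B=45] avail[A=45 B=33] open={R1,R2}
Step 3: commit R1 -> on_hand[A=45 B=36] avail[A=45 B=33] open={R2}
Step 4: commit R2 -> on_hand[A=45 B=33] avail[A=45 B=33] open={}
Step 5: reserve R3 B 9 -> on_hand[A=45 B=33] avail[A=45 B=24] open={R3}
Step 6: reserve R4 A 3 -> on_hand[A=45 B=33] avail[A=42 B=24] open={R3,R4}
Step 7: commit R4 -> on_hand[A=42 B=33] avail[A=42 B=24] open={R3}
Step 8: reserve R5 B 4 -> on_hand[A=42 B=33] avail[A=42 B=20] open={R3,R5}
Step 9: reserve R6 A 2 -> on_hand[A=42 B=33] avail[A=40 B=20] open={R3,R5,R6}
Step 10: cancel R3 -> on_hand[A=42 B=33] avail[A=40 B=29] open={R5,R6}
Step 11: commit R6 -> on_hand[A=40 B=33] avail[A=40 B=29] open={R5}
Step 12: reserve R7 A 5 -> on_hand[A=40 B=33] avail[A=35 B=29] open={R5,R7}
Step 13: commit R5 -> on_hand[A=40 B=29] avail[A=35 B=29] open={R7}
Step 14: commit R7 -> on_hand[A=35 B=29] avail[A=35 B=29] open={}
Step 15: reserve R8 B 4 -> on_hand[A=35 B=29] avail[A=35 B=25] open={R8}
Step 16: reserve R9 A 5 -> on_hand[A=35 B=29] avail[A=30 B=25] open={R8,R9}
Step 17: reserve R10 A 6 -> on_hand[A=35 B=29] avail[A=24 B=25] open={R10,R8,R9}
Open reservations: ['R10', 'R8', 'R9'] -> 3

Answer: 3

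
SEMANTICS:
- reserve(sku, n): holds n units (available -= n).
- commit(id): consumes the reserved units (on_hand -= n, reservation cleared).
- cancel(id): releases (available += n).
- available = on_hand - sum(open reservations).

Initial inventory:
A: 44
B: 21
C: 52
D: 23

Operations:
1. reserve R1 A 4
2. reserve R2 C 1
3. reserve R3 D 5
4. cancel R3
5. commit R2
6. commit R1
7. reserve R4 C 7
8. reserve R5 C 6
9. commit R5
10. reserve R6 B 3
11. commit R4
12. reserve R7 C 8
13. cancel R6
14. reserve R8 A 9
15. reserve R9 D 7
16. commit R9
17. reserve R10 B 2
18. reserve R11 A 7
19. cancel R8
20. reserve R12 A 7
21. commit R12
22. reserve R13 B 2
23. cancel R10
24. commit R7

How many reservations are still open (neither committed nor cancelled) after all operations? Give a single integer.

Step 1: reserve R1 A 4 -> on_hand[A=44 B=21 C=52 D=23] avail[A=40 B=21 C=52 D=23] open={R1}
Step 2: reserve R2 C 1 -> on_hand[A=44 B=21 C=52 D=23] avail[A=40 B=21 C=51 D=23] open={R1,R2}
Step 3: reserve R3 D 5 -> on_hand[A=44 B=21 C=52 D=23] avail[A=40 B=21 C=51 D=18] open={R1,R2,R3}
Step 4: cancel R3 -> on_hand[A=44 B=21 C=52 D=23] avail[A=40 B=21 C=51 D=23] open={R1,R2}
Step 5: commit R2 -> on_hand[A=44 B=21 C=51 D=23] avail[A=40 B=21 C=51 D=23] open={R1}
Step 6: commit R1 -> on_hand[A=40 B=21 C=51 D=23] avail[A=40 B=21 C=51 D=23] open={}
Step 7: reserve R4 C 7 -> on_hand[A=40 B=21 C=51 D=23] avail[A=40 B=21 C=44 D=23] open={R4}
Step 8: reserve R5 C 6 -> on_hand[A=40 B=21 C=51 D=23] avail[A=40 B=21 C=38 D=23] open={R4,R5}
Step 9: commit R5 -> on_hand[A=40 B=21 C=45 D=23] avail[A=40 B=21 C=38 D=23] open={R4}
Step 10: reserve R6 B 3 -> on_hand[A=40 B=21 C=45 D=23] avail[A=40 B=18 C=38 D=23] open={R4,R6}
Step 11: commit R4 -> on_hand[A=40 B=21 C=38 D=23] avail[A=40 B=18 C=38 D=23] open={R6}
Step 12: reserve R7 C 8 -> on_hand[A=40 B=21 C=38 D=23] avail[A=40 B=18 C=30 D=23] open={R6,R7}
Step 13: cancel R6 -> on_hand[A=40 B=21 C=38 D=23] avail[A=40 B=21 C=30 D=23] open={R7}
Step 14: reserve R8 A 9 -> on_hand[A=40 B=21 C=38 D=23] avail[A=31 B=21 C=30 D=23] open={R7,R8}
Step 15: reserve R9 D 7 -> on_hand[A=40 B=21 C=38 D=23] avail[A=31 B=21 C=30 D=16] open={R7,R8,R9}
Step 16: commit R9 -> on_hand[A=40 B=21 C=38 D=16] avail[A=31 B=21 C=30 D=16] open={R7,R8}
Step 17: reserve R10 B 2 -> on_hand[A=40 B=21 C=38 D=16] avail[A=31 B=19 C=30 D=16] open={R10,R7,R8}
Step 18: reserve R11 A 7 -> on_hand[A=40 B=21 C=38 D=16] avail[A=24 B=19 C=30 D=16] open={R10,R11,R7,R8}
Step 19: cancel R8 -> on_hand[A=40 B=21 C=38 D=16] avail[A=33 B=19 C=30 D=16] open={R10,R11,R7}
Step 20: reserve R12 A 7 -> on_hand[A=40 B=21 C=38 D=16] avail[A=26 B=19 C=30 D=16] open={R10,R11,R12,R7}
Step 21: commit R12 -> on_hand[A=33 B=21 C=38 D=16] avail[A=26 B=19 C=30 D=16] open={R10,R11,R7}
Step 22: reserve R13 B 2 -> on_hand[A=33 B=21 C=38 D=16] avail[A=26 B=17 C=30 D=16] open={R10,R11,R13,R7}
Step 23: cancel R10 -> on_hand[A=33 B=21 C=38 D=16] avail[A=26 B=19 C=30 D=16] open={R11,R13,R7}
Step 24: commit R7 -> on_hand[A=33 B=21 C=30 D=16] avail[A=26 B=19 C=30 D=16] open={R11,R13}
Open reservations: ['R11', 'R13'] -> 2

Answer: 2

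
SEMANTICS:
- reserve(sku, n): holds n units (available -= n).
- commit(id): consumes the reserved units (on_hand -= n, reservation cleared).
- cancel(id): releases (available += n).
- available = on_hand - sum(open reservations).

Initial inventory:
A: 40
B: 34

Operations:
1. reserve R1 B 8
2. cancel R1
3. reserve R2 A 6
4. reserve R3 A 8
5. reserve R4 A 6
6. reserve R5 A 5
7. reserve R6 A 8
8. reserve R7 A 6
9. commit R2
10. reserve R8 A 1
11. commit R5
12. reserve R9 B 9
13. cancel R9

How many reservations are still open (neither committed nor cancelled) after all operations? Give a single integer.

Step 1: reserve R1 B 8 -> on_hand[A=40 B=34] avail[A=40 B=26] open={R1}
Step 2: cancel R1 -> on_hand[A=40 B=34] avail[A=40 B=34] open={}
Step 3: reserve R2 A 6 -> on_hand[A=40 B=34] avail[A=34 B=34] open={R2}
Step 4: reserve R3 A 8 -> on_hand[A=40 B=34] avail[A=26 B=34] open={R2,R3}
Step 5: reserve R4 A 6 -> on_hand[A=40 B=34] avail[A=20 B=34] open={R2,R3,R4}
Step 6: reserve R5 A 5 -> on_hand[A=40 B=34] avail[A=15 B=34] open={R2,R3,R4,R5}
Step 7: reserve R6 A 8 -> on_hand[A=40 B=34] avail[A=7 B=34] open={R2,R3,R4,R5,R6}
Step 8: reserve R7 A 6 -> on_hand[A=40 B=34] avail[A=1 B=34] open={R2,R3,R4,R5,R6,R7}
Step 9: commit R2 -> on_hand[A=34 B=34] avail[A=1 B=34] open={R3,R4,R5,R6,R7}
Step 10: reserve R8 A 1 -> on_hand[A=34 B=34] avail[A=0 B=34] open={R3,R4,R5,R6,R7,R8}
Step 11: commit R5 -> on_hand[A=29 B=34] avail[A=0 B=34] open={R3,R4,R6,R7,R8}
Step 12: reserve R9 B 9 -> on_hand[A=29 B=34] avail[A=0 B=25] open={R3,R4,R6,R7,R8,R9}
Step 13: cancel R9 -> on_hand[A=29 B=34] avail[A=0 B=34] open={R3,R4,R6,R7,R8}
Open reservations: ['R3', 'R4', 'R6', 'R7', 'R8'] -> 5

Answer: 5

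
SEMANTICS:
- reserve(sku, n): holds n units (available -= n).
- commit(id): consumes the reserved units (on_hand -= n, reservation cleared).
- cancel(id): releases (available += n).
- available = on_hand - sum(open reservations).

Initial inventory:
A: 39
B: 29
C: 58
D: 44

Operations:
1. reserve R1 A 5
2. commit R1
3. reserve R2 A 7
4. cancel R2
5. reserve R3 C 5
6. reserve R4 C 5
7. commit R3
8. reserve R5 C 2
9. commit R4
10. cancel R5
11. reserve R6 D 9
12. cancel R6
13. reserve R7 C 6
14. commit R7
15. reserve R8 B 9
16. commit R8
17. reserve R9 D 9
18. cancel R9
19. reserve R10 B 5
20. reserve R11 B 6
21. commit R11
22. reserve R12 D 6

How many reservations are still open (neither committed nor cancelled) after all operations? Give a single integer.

Answer: 2

Derivation:
Step 1: reserve R1 A 5 -> on_hand[A=39 B=29 C=58 D=44] avail[A=34 B=29 C=58 D=44] open={R1}
Step 2: commit R1 -> on_hand[A=34 B=29 C=58 D=44] avail[A=34 B=29 C=58 D=44] open={}
Step 3: reserve R2 A 7 -> on_hand[A=34 B=29 C=58 D=44] avail[A=27 B=29 C=58 D=44] open={R2}
Step 4: cancel R2 -> on_hand[A=34 B=29 C=58 D=44] avail[A=34 B=29 C=58 D=44] open={}
Step 5: reserve R3 C 5 -> on_hand[A=34 B=29 C=58 D=44] avail[A=34 B=29 C=53 D=44] open={R3}
Step 6: reserve R4 C 5 -> on_hand[A=34 B=29 C=58 D=44] avail[A=34 B=29 C=48 D=44] open={R3,R4}
Step 7: commit R3 -> on_hand[A=34 B=29 C=53 D=44] avail[A=34 B=29 C=48 D=44] open={R4}
Step 8: reserve R5 C 2 -> on_hand[A=34 B=29 C=53 D=44] avail[A=34 B=29 C=46 D=44] open={R4,R5}
Step 9: commit R4 -> on_hand[A=34 B=29 C=48 D=44] avail[A=34 B=29 C=46 D=44] open={R5}
Step 10: cancel R5 -> on_hand[A=34 B=29 C=48 D=44] avail[A=34 B=29 C=48 D=44] open={}
Step 11: reserve R6 D 9 -> on_hand[A=34 B=29 C=48 D=44] avail[A=34 B=29 C=48 D=35] open={R6}
Step 12: cancel R6 -> on_hand[A=34 B=29 C=48 D=44] avail[A=34 B=29 C=48 D=44] open={}
Step 13: reserve R7 C 6 -> on_hand[A=34 B=29 C=48 D=44] avail[A=34 B=29 C=42 D=44] open={R7}
Step 14: commit R7 -> on_hand[A=34 B=29 C=42 D=44] avail[A=34 B=29 C=42 D=44] open={}
Step 15: reserve R8 B 9 -> on_hand[A=34 B=29 C=42 D=44] avail[A=34 B=20 C=42 D=44] open={R8}
Step 16: commit R8 -> on_hand[A=34 B=20 C=42 D=44] avail[A=34 B=20 C=42 D=44] open={}
Step 17: reserve R9 D 9 -> on_hand[A=34 B=20 C=42 D=44] avail[A=34 B=20 C=42 D=35] open={R9}
Step 18: cancel R9 -> on_hand[A=34 B=20 C=42 D=44] avail[A=34 B=20 C=42 D=44] open={}
Step 19: reserve R10 B 5 -> on_hand[A=34 B=20 C=42 D=44] avail[A=34 B=15 C=42 D=44] open={R10}
Step 20: reserve R11 B 6 -> on_hand[A=34 B=20 C=42 D=44] avail[A=34 B=9 C=42 D=44] open={R10,R11}
Step 21: commit R11 -> on_hand[A=34 B=14 C=42 D=44] avail[A=34 B=9 C=42 D=44] open={R10}
Step 22: reserve R12 D 6 -> on_hand[A=34 B=14 C=42 D=44] avail[A=34 B=9 C=42 D=38] open={R10,R12}
Open reservations: ['R10', 'R12'] -> 2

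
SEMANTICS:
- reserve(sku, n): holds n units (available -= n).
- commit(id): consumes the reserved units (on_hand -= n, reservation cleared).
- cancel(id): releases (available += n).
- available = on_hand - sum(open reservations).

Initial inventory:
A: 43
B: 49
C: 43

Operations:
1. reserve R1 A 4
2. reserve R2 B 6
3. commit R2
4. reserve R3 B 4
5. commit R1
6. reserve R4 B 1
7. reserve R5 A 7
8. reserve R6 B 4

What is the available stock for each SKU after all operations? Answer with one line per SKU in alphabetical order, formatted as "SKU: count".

Answer: A: 32
B: 34
C: 43

Derivation:
Step 1: reserve R1 A 4 -> on_hand[A=43 B=49 C=43] avail[A=39 B=49 C=43] open={R1}
Step 2: reserve R2 B 6 -> on_hand[A=43 B=49 C=43] avail[A=39 B=43 C=43] open={R1,R2}
Step 3: commit R2 -> on_hand[A=43 B=43 C=43] avail[A=39 B=43 C=43] open={R1}
Step 4: reserve R3 B 4 -> on_hand[A=43 B=43 C=43] avail[A=39 B=39 C=43] open={R1,R3}
Step 5: commit R1 -> on_hand[A=39 B=43 C=43] avail[A=39 B=39 C=43] open={R3}
Step 6: reserve R4 B 1 -> on_hand[A=39 B=43 C=43] avail[A=39 B=38 C=43] open={R3,R4}
Step 7: reserve R5 A 7 -> on_hand[A=39 B=43 C=43] avail[A=32 B=38 C=43] open={R3,R4,R5}
Step 8: reserve R6 B 4 -> on_hand[A=39 B=43 C=43] avail[A=32 B=34 C=43] open={R3,R4,R5,R6}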